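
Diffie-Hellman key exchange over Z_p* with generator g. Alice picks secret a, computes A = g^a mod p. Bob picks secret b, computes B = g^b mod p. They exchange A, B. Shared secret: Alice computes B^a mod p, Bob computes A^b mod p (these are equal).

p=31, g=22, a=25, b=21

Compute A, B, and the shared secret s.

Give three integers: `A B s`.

Answer: 26 23 30

Derivation:
A = 22^25 mod 31  (bits of 25 = 11001)
  bit 0 = 1: r = r^2 * 22 mod 31 = 1^2 * 22 = 1*22 = 22
  bit 1 = 1: r = r^2 * 22 mod 31 = 22^2 * 22 = 19*22 = 15
  bit 2 = 0: r = r^2 mod 31 = 15^2 = 8
  bit 3 = 0: r = r^2 mod 31 = 8^2 = 2
  bit 4 = 1: r = r^2 * 22 mod 31 = 2^2 * 22 = 4*22 = 26
  -> A = 26
B = 22^21 mod 31  (bits of 21 = 10101)
  bit 0 = 1: r = r^2 * 22 mod 31 = 1^2 * 22 = 1*22 = 22
  bit 1 = 0: r = r^2 mod 31 = 22^2 = 19
  bit 2 = 1: r = r^2 * 22 mod 31 = 19^2 * 22 = 20*22 = 6
  bit 3 = 0: r = r^2 mod 31 = 6^2 = 5
  bit 4 = 1: r = r^2 * 22 mod 31 = 5^2 * 22 = 25*22 = 23
  -> B = 23
s = B^a = 23^25 mod 31  (bits of 25 = 11001)
  bit 0 = 1: r = r^2 * 23 mod 31 = 1^2 * 23 = 1*23 = 23
  bit 1 = 1: r = r^2 * 23 mod 31 = 23^2 * 23 = 2*23 = 15
  bit 2 = 0: r = r^2 mod 31 = 15^2 = 8
  bit 3 = 0: r = r^2 mod 31 = 8^2 = 2
  bit 4 = 1: r = r^2 * 23 mod 31 = 2^2 * 23 = 4*23 = 30
  -> s = B^a = 30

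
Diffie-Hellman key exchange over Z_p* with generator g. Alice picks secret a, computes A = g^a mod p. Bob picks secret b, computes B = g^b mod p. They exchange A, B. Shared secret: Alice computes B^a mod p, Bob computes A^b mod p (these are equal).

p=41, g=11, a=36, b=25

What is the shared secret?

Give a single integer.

Answer: 40

Derivation:
A = 11^36 mod 41  (bits of 36 = 100100)
  bit 0 = 1: r = r^2 * 11 mod 41 = 1^2 * 11 = 1*11 = 11
  bit 1 = 0: r = r^2 mod 41 = 11^2 = 39
  bit 2 = 0: r = r^2 mod 41 = 39^2 = 4
  bit 3 = 1: r = r^2 * 11 mod 41 = 4^2 * 11 = 16*11 = 12
  bit 4 = 0: r = r^2 mod 41 = 12^2 = 21
  bit 5 = 0: r = r^2 mod 41 = 21^2 = 31
  -> A = 31
B = 11^25 mod 41  (bits of 25 = 11001)
  bit 0 = 1: r = r^2 * 11 mod 41 = 1^2 * 11 = 1*11 = 11
  bit 1 = 1: r = r^2 * 11 mod 41 = 11^2 * 11 = 39*11 = 19
  bit 2 = 0: r = r^2 mod 41 = 19^2 = 33
  bit 3 = 0: r = r^2 mod 41 = 33^2 = 23
  bit 4 = 1: r = r^2 * 11 mod 41 = 23^2 * 11 = 37*11 = 38
  -> B = 38
s = B^a = 38^36 mod 41  (bits of 36 = 100100)
  bit 0 = 1: r = r^2 * 38 mod 41 = 1^2 * 38 = 1*38 = 38
  bit 1 = 0: r = r^2 mod 41 = 38^2 = 9
  bit 2 = 0: r = r^2 mod 41 = 9^2 = 40
  bit 3 = 1: r = r^2 * 38 mod 41 = 40^2 * 38 = 1*38 = 38
  bit 4 = 0: r = r^2 mod 41 = 38^2 = 9
  bit 5 = 0: r = r^2 mod 41 = 9^2 = 40
  -> s = B^a = 40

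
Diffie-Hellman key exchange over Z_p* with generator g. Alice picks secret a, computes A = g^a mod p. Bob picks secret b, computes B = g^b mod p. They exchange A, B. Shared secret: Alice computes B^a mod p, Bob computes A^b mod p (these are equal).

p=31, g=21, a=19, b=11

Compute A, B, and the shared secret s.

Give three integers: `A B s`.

A = 21^19 mod 31  (bits of 19 = 10011)
  bit 0 = 1: r = r^2 * 21 mod 31 = 1^2 * 21 = 1*21 = 21
  bit 1 = 0: r = r^2 mod 31 = 21^2 = 7
  bit 2 = 0: r = r^2 mod 31 = 7^2 = 18
  bit 3 = 1: r = r^2 * 21 mod 31 = 18^2 * 21 = 14*21 = 15
  bit 4 = 1: r = r^2 * 21 mod 31 = 15^2 * 21 = 8*21 = 13
  -> A = 13
B = 21^11 mod 31  (bits of 11 = 1011)
  bit 0 = 1: r = r^2 * 21 mod 31 = 1^2 * 21 = 1*21 = 21
  bit 1 = 0: r = r^2 mod 31 = 21^2 = 7
  bit 2 = 1: r = r^2 * 21 mod 31 = 7^2 * 21 = 18*21 = 6
  bit 3 = 1: r = r^2 * 21 mod 31 = 6^2 * 21 = 5*21 = 12
  -> B = 12
s = B^a = 12^19 mod 31  (bits of 19 = 10011)
  bit 0 = 1: r = r^2 * 12 mod 31 = 1^2 * 12 = 1*12 = 12
  bit 1 = 0: r = r^2 mod 31 = 12^2 = 20
  bit 2 = 0: r = r^2 mod 31 = 20^2 = 28
  bit 3 = 1: r = r^2 * 12 mod 31 = 28^2 * 12 = 9*12 = 15
  bit 4 = 1: r = r^2 * 12 mod 31 = 15^2 * 12 = 8*12 = 3
  -> s = B^a = 3

Answer: 13 12 3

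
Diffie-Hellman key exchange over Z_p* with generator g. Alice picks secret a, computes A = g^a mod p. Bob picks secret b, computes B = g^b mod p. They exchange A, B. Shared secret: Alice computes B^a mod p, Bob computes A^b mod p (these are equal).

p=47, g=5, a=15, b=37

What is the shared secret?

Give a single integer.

Answer: 31

Derivation:
A = 5^15 mod 47  (bits of 15 = 1111)
  bit 0 = 1: r = r^2 * 5 mod 47 = 1^2 * 5 = 1*5 = 5
  bit 1 = 1: r = r^2 * 5 mod 47 = 5^2 * 5 = 25*5 = 31
  bit 2 = 1: r = r^2 * 5 mod 47 = 31^2 * 5 = 21*5 = 11
  bit 3 = 1: r = r^2 * 5 mod 47 = 11^2 * 5 = 27*5 = 41
  -> A = 41
B = 5^37 mod 47  (bits of 37 = 100101)
  bit 0 = 1: r = r^2 * 5 mod 47 = 1^2 * 5 = 1*5 = 5
  bit 1 = 0: r = r^2 mod 47 = 5^2 = 25
  bit 2 = 0: r = r^2 mod 47 = 25^2 = 14
  bit 3 = 1: r = r^2 * 5 mod 47 = 14^2 * 5 = 8*5 = 40
  bit 4 = 0: r = r^2 mod 47 = 40^2 = 2
  bit 5 = 1: r = r^2 * 5 mod 47 = 2^2 * 5 = 4*5 = 20
  -> B = 20
s = B^a = 20^15 mod 47  (bits of 15 = 1111)
  bit 0 = 1: r = r^2 * 20 mod 47 = 1^2 * 20 = 1*20 = 20
  bit 1 = 1: r = r^2 * 20 mod 47 = 20^2 * 20 = 24*20 = 10
  bit 2 = 1: r = r^2 * 20 mod 47 = 10^2 * 20 = 6*20 = 26
  bit 3 = 1: r = r^2 * 20 mod 47 = 26^2 * 20 = 18*20 = 31
  -> s = B^a = 31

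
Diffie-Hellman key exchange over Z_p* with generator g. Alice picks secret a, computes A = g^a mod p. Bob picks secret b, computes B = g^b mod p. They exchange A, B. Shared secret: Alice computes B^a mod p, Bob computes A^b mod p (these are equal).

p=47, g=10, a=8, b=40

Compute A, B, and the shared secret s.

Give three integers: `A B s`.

A = 10^8 mod 47  (bits of 8 = 1000)
  bit 0 = 1: r = r^2 * 10 mod 47 = 1^2 * 10 = 1*10 = 10
  bit 1 = 0: r = r^2 mod 47 = 10^2 = 6
  bit 2 = 0: r = r^2 mod 47 = 6^2 = 36
  bit 3 = 0: r = r^2 mod 47 = 36^2 = 27
  -> A = 27
B = 10^40 mod 47  (bits of 40 = 101000)
  bit 0 = 1: r = r^2 * 10 mod 47 = 1^2 * 10 = 1*10 = 10
  bit 1 = 0: r = r^2 mod 47 = 10^2 = 6
  bit 2 = 1: r = r^2 * 10 mod 47 = 6^2 * 10 = 36*10 = 31
  bit 3 = 0: r = r^2 mod 47 = 31^2 = 21
  bit 4 = 0: r = r^2 mod 47 = 21^2 = 18
  bit 5 = 0: r = r^2 mod 47 = 18^2 = 42
  -> B = 42
s = B^a = 42^8 mod 47  (bits of 8 = 1000)
  bit 0 = 1: r = r^2 * 42 mod 47 = 1^2 * 42 = 1*42 = 42
  bit 1 = 0: r = r^2 mod 47 = 42^2 = 25
  bit 2 = 0: r = r^2 mod 47 = 25^2 = 14
  bit 3 = 0: r = r^2 mod 47 = 14^2 = 8
  -> s = B^a = 8

Answer: 27 42 8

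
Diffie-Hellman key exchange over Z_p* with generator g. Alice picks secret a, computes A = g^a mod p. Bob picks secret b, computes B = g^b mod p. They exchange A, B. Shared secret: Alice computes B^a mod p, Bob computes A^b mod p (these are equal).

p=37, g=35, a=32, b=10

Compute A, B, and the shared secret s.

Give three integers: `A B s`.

Answer: 7 25 7

Derivation:
A = 35^32 mod 37  (bits of 32 = 100000)
  bit 0 = 1: r = r^2 * 35 mod 37 = 1^2 * 35 = 1*35 = 35
  bit 1 = 0: r = r^2 mod 37 = 35^2 = 4
  bit 2 = 0: r = r^2 mod 37 = 4^2 = 16
  bit 3 = 0: r = r^2 mod 37 = 16^2 = 34
  bit 4 = 0: r = r^2 mod 37 = 34^2 = 9
  bit 5 = 0: r = r^2 mod 37 = 9^2 = 7
  -> A = 7
B = 35^10 mod 37  (bits of 10 = 1010)
  bit 0 = 1: r = r^2 * 35 mod 37 = 1^2 * 35 = 1*35 = 35
  bit 1 = 0: r = r^2 mod 37 = 35^2 = 4
  bit 2 = 1: r = r^2 * 35 mod 37 = 4^2 * 35 = 16*35 = 5
  bit 3 = 0: r = r^2 mod 37 = 5^2 = 25
  -> B = 25
s = B^a = 25^32 mod 37  (bits of 32 = 100000)
  bit 0 = 1: r = r^2 * 25 mod 37 = 1^2 * 25 = 1*25 = 25
  bit 1 = 0: r = r^2 mod 37 = 25^2 = 33
  bit 2 = 0: r = r^2 mod 37 = 33^2 = 16
  bit 3 = 0: r = r^2 mod 37 = 16^2 = 34
  bit 4 = 0: r = r^2 mod 37 = 34^2 = 9
  bit 5 = 0: r = r^2 mod 37 = 9^2 = 7
  -> s = B^a = 7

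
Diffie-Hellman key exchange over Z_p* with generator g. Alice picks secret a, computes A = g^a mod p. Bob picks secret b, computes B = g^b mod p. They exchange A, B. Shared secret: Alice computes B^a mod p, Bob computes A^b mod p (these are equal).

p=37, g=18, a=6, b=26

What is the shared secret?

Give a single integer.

A = 18^6 mod 37  (bits of 6 = 110)
  bit 0 = 1: r = r^2 * 18 mod 37 = 1^2 * 18 = 1*18 = 18
  bit 1 = 1: r = r^2 * 18 mod 37 = 18^2 * 18 = 28*18 = 23
  bit 2 = 0: r = r^2 mod 37 = 23^2 = 11
  -> A = 11
B = 18^26 mod 37  (bits of 26 = 11010)
  bit 0 = 1: r = r^2 * 18 mod 37 = 1^2 * 18 = 1*18 = 18
  bit 1 = 1: r = r^2 * 18 mod 37 = 18^2 * 18 = 28*18 = 23
  bit 2 = 0: r = r^2 mod 37 = 23^2 = 11
  bit 3 = 1: r = r^2 * 18 mod 37 = 11^2 * 18 = 10*18 = 32
  bit 4 = 0: r = r^2 mod 37 = 32^2 = 25
  -> B = 25
s = B^a = 25^6 mod 37  (bits of 6 = 110)
  bit 0 = 1: r = r^2 * 25 mod 37 = 1^2 * 25 = 1*25 = 25
  bit 1 = 1: r = r^2 * 25 mod 37 = 25^2 * 25 = 33*25 = 11
  bit 2 = 0: r = r^2 mod 37 = 11^2 = 10
  -> s = B^a = 10

Answer: 10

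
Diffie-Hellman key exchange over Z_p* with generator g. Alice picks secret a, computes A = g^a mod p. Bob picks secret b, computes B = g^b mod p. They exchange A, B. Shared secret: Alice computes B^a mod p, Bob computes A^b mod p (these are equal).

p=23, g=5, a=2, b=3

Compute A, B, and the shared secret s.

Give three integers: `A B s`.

Answer: 2 10 8

Derivation:
A = 5^2 mod 23  (bits of 2 = 10)
  bit 0 = 1: r = r^2 * 5 mod 23 = 1^2 * 5 = 1*5 = 5
  bit 1 = 0: r = r^2 mod 23 = 5^2 = 2
  -> A = 2
B = 5^3 mod 23  (bits of 3 = 11)
  bit 0 = 1: r = r^2 * 5 mod 23 = 1^2 * 5 = 1*5 = 5
  bit 1 = 1: r = r^2 * 5 mod 23 = 5^2 * 5 = 2*5 = 10
  -> B = 10
s = B^a = 10^2 mod 23  (bits of 2 = 10)
  bit 0 = 1: r = r^2 * 10 mod 23 = 1^2 * 10 = 1*10 = 10
  bit 1 = 0: r = r^2 mod 23 = 10^2 = 8
  -> s = B^a = 8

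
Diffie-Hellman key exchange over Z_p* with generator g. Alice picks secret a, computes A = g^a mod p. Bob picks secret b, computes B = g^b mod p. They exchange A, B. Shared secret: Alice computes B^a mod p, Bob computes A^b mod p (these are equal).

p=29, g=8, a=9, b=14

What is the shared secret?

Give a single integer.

Answer: 28

Derivation:
A = 8^9 mod 29  (bits of 9 = 1001)
  bit 0 = 1: r = r^2 * 8 mod 29 = 1^2 * 8 = 1*8 = 8
  bit 1 = 0: r = r^2 mod 29 = 8^2 = 6
  bit 2 = 0: r = r^2 mod 29 = 6^2 = 7
  bit 3 = 1: r = r^2 * 8 mod 29 = 7^2 * 8 = 20*8 = 15
  -> A = 15
B = 8^14 mod 29  (bits of 14 = 1110)
  bit 0 = 1: r = r^2 * 8 mod 29 = 1^2 * 8 = 1*8 = 8
  bit 1 = 1: r = r^2 * 8 mod 29 = 8^2 * 8 = 6*8 = 19
  bit 2 = 1: r = r^2 * 8 mod 29 = 19^2 * 8 = 13*8 = 17
  bit 3 = 0: r = r^2 mod 29 = 17^2 = 28
  -> B = 28
s = B^a = 28^9 mod 29  (bits of 9 = 1001)
  bit 0 = 1: r = r^2 * 28 mod 29 = 1^2 * 28 = 1*28 = 28
  bit 1 = 0: r = r^2 mod 29 = 28^2 = 1
  bit 2 = 0: r = r^2 mod 29 = 1^2 = 1
  bit 3 = 1: r = r^2 * 28 mod 29 = 1^2 * 28 = 1*28 = 28
  -> s = B^a = 28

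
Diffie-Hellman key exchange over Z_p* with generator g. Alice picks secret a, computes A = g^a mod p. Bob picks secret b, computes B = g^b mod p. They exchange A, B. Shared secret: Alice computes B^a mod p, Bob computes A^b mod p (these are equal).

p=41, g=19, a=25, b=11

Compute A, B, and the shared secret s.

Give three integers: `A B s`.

Answer: 14 34 38

Derivation:
A = 19^25 mod 41  (bits of 25 = 11001)
  bit 0 = 1: r = r^2 * 19 mod 41 = 1^2 * 19 = 1*19 = 19
  bit 1 = 1: r = r^2 * 19 mod 41 = 19^2 * 19 = 33*19 = 12
  bit 2 = 0: r = r^2 mod 41 = 12^2 = 21
  bit 3 = 0: r = r^2 mod 41 = 21^2 = 31
  bit 4 = 1: r = r^2 * 19 mod 41 = 31^2 * 19 = 18*19 = 14
  -> A = 14
B = 19^11 mod 41  (bits of 11 = 1011)
  bit 0 = 1: r = r^2 * 19 mod 41 = 1^2 * 19 = 1*19 = 19
  bit 1 = 0: r = r^2 mod 41 = 19^2 = 33
  bit 2 = 1: r = r^2 * 19 mod 41 = 33^2 * 19 = 23*19 = 27
  bit 3 = 1: r = r^2 * 19 mod 41 = 27^2 * 19 = 32*19 = 34
  -> B = 34
s = B^a = 34^25 mod 41  (bits of 25 = 11001)
  bit 0 = 1: r = r^2 * 34 mod 41 = 1^2 * 34 = 1*34 = 34
  bit 1 = 1: r = r^2 * 34 mod 41 = 34^2 * 34 = 8*34 = 26
  bit 2 = 0: r = r^2 mod 41 = 26^2 = 20
  bit 3 = 0: r = r^2 mod 41 = 20^2 = 31
  bit 4 = 1: r = r^2 * 34 mod 41 = 31^2 * 34 = 18*34 = 38
  -> s = B^a = 38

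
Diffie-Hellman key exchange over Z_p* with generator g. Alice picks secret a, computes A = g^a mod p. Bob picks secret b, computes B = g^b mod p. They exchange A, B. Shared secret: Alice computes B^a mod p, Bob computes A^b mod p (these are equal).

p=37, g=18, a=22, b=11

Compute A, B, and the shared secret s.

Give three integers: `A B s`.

A = 18^22 mod 37  (bits of 22 = 10110)
  bit 0 = 1: r = r^2 * 18 mod 37 = 1^2 * 18 = 1*18 = 18
  bit 1 = 0: r = r^2 mod 37 = 18^2 = 28
  bit 2 = 1: r = r^2 * 18 mod 37 = 28^2 * 18 = 7*18 = 15
  bit 3 = 1: r = r^2 * 18 mod 37 = 15^2 * 18 = 3*18 = 17
  bit 4 = 0: r = r^2 mod 37 = 17^2 = 30
  -> A = 30
B = 18^11 mod 37  (bits of 11 = 1011)
  bit 0 = 1: r = r^2 * 18 mod 37 = 1^2 * 18 = 1*18 = 18
  bit 1 = 0: r = r^2 mod 37 = 18^2 = 28
  bit 2 = 1: r = r^2 * 18 mod 37 = 28^2 * 18 = 7*18 = 15
  bit 3 = 1: r = r^2 * 18 mod 37 = 15^2 * 18 = 3*18 = 17
  -> B = 17
s = B^a = 17^22 mod 37  (bits of 22 = 10110)
  bit 0 = 1: r = r^2 * 17 mod 37 = 1^2 * 17 = 1*17 = 17
  bit 1 = 0: r = r^2 mod 37 = 17^2 = 30
  bit 2 = 1: r = r^2 * 17 mod 37 = 30^2 * 17 = 12*17 = 19
  bit 3 = 1: r = r^2 * 17 mod 37 = 19^2 * 17 = 28*17 = 32
  bit 4 = 0: r = r^2 mod 37 = 32^2 = 25
  -> s = B^a = 25

Answer: 30 17 25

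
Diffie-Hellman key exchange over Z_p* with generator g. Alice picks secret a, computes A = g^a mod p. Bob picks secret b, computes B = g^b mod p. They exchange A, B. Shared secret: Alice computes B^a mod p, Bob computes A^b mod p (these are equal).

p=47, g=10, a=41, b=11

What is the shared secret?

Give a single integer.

A = 10^41 mod 47  (bits of 41 = 101001)
  bit 0 = 1: r = r^2 * 10 mod 47 = 1^2 * 10 = 1*10 = 10
  bit 1 = 0: r = r^2 mod 47 = 10^2 = 6
  bit 2 = 1: r = r^2 * 10 mod 47 = 6^2 * 10 = 36*10 = 31
  bit 3 = 0: r = r^2 mod 47 = 31^2 = 21
  bit 4 = 0: r = r^2 mod 47 = 21^2 = 18
  bit 5 = 1: r = r^2 * 10 mod 47 = 18^2 * 10 = 42*10 = 44
  -> A = 44
B = 10^11 mod 47  (bits of 11 = 1011)
  bit 0 = 1: r = r^2 * 10 mod 47 = 1^2 * 10 = 1*10 = 10
  bit 1 = 0: r = r^2 mod 47 = 10^2 = 6
  bit 2 = 1: r = r^2 * 10 mod 47 = 6^2 * 10 = 36*10 = 31
  bit 3 = 1: r = r^2 * 10 mod 47 = 31^2 * 10 = 21*10 = 22
  -> B = 22
s = B^a = 22^41 mod 47  (bits of 41 = 101001)
  bit 0 = 1: r = r^2 * 22 mod 47 = 1^2 * 22 = 1*22 = 22
  bit 1 = 0: r = r^2 mod 47 = 22^2 = 14
  bit 2 = 1: r = r^2 * 22 mod 47 = 14^2 * 22 = 8*22 = 35
  bit 3 = 0: r = r^2 mod 47 = 35^2 = 3
  bit 4 = 0: r = r^2 mod 47 = 3^2 = 9
  bit 5 = 1: r = r^2 * 22 mod 47 = 9^2 * 22 = 34*22 = 43
  -> s = B^a = 43

Answer: 43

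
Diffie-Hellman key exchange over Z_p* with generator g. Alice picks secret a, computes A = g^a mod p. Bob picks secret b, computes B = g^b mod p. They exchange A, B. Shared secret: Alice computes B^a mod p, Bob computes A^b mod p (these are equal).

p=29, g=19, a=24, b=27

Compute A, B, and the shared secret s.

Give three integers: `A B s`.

Answer: 23 26 24

Derivation:
A = 19^24 mod 29  (bits of 24 = 11000)
  bit 0 = 1: r = r^2 * 19 mod 29 = 1^2 * 19 = 1*19 = 19
  bit 1 = 1: r = r^2 * 19 mod 29 = 19^2 * 19 = 13*19 = 15
  bit 2 = 0: r = r^2 mod 29 = 15^2 = 22
  bit 3 = 0: r = r^2 mod 29 = 22^2 = 20
  bit 4 = 0: r = r^2 mod 29 = 20^2 = 23
  -> A = 23
B = 19^27 mod 29  (bits of 27 = 11011)
  bit 0 = 1: r = r^2 * 19 mod 29 = 1^2 * 19 = 1*19 = 19
  bit 1 = 1: r = r^2 * 19 mod 29 = 19^2 * 19 = 13*19 = 15
  bit 2 = 0: r = r^2 mod 29 = 15^2 = 22
  bit 3 = 1: r = r^2 * 19 mod 29 = 22^2 * 19 = 20*19 = 3
  bit 4 = 1: r = r^2 * 19 mod 29 = 3^2 * 19 = 9*19 = 26
  -> B = 26
s = B^a = 26^24 mod 29  (bits of 24 = 11000)
  bit 0 = 1: r = r^2 * 26 mod 29 = 1^2 * 26 = 1*26 = 26
  bit 1 = 1: r = r^2 * 26 mod 29 = 26^2 * 26 = 9*26 = 2
  bit 2 = 0: r = r^2 mod 29 = 2^2 = 4
  bit 3 = 0: r = r^2 mod 29 = 4^2 = 16
  bit 4 = 0: r = r^2 mod 29 = 16^2 = 24
  -> s = B^a = 24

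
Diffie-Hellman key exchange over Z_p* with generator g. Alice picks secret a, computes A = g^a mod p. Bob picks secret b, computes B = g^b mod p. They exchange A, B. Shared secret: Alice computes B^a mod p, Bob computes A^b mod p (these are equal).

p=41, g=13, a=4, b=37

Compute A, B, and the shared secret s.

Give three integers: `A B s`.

A = 13^4 mod 41  (bits of 4 = 100)
  bit 0 = 1: r = r^2 * 13 mod 41 = 1^2 * 13 = 1*13 = 13
  bit 1 = 0: r = r^2 mod 41 = 13^2 = 5
  bit 2 = 0: r = r^2 mod 41 = 5^2 = 25
  -> A = 25
B = 13^37 mod 41  (bits of 37 = 100101)
  bit 0 = 1: r = r^2 * 13 mod 41 = 1^2 * 13 = 1*13 = 13
  bit 1 = 0: r = r^2 mod 41 = 13^2 = 5
  bit 2 = 0: r = r^2 mod 41 = 5^2 = 25
  bit 3 = 1: r = r^2 * 13 mod 41 = 25^2 * 13 = 10*13 = 7
  bit 4 = 0: r = r^2 mod 41 = 7^2 = 8
  bit 5 = 1: r = r^2 * 13 mod 41 = 8^2 * 13 = 23*13 = 12
  -> B = 12
s = B^a = 12^4 mod 41  (bits of 4 = 100)
  bit 0 = 1: r = r^2 * 12 mod 41 = 1^2 * 12 = 1*12 = 12
  bit 1 = 0: r = r^2 mod 41 = 12^2 = 21
  bit 2 = 0: r = r^2 mod 41 = 21^2 = 31
  -> s = B^a = 31

Answer: 25 12 31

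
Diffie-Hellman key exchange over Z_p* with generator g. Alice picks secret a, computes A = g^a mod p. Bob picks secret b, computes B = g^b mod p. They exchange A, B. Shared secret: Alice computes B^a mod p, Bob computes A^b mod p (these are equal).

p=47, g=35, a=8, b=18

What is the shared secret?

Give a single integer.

A = 35^8 mod 47  (bits of 8 = 1000)
  bit 0 = 1: r = r^2 * 35 mod 47 = 1^2 * 35 = 1*35 = 35
  bit 1 = 0: r = r^2 mod 47 = 35^2 = 3
  bit 2 = 0: r = r^2 mod 47 = 3^2 = 9
  bit 3 = 0: r = r^2 mod 47 = 9^2 = 34
  -> A = 34
B = 35^18 mod 47  (bits of 18 = 10010)
  bit 0 = 1: r = r^2 * 35 mod 47 = 1^2 * 35 = 1*35 = 35
  bit 1 = 0: r = r^2 mod 47 = 35^2 = 3
  bit 2 = 0: r = r^2 mod 47 = 3^2 = 9
  bit 3 = 1: r = r^2 * 35 mod 47 = 9^2 * 35 = 34*35 = 15
  bit 4 = 0: r = r^2 mod 47 = 15^2 = 37
  -> B = 37
s = B^a = 37^8 mod 47  (bits of 8 = 1000)
  bit 0 = 1: r = r^2 * 37 mod 47 = 1^2 * 37 = 1*37 = 37
  bit 1 = 0: r = r^2 mod 47 = 37^2 = 6
  bit 2 = 0: r = r^2 mod 47 = 6^2 = 36
  bit 3 = 0: r = r^2 mod 47 = 36^2 = 27
  -> s = B^a = 27

Answer: 27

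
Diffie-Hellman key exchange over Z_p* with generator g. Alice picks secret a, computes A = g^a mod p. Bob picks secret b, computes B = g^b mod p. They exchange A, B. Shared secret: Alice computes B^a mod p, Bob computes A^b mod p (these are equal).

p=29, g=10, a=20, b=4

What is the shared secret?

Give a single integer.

Answer: 23

Derivation:
A = 10^20 mod 29  (bits of 20 = 10100)
  bit 0 = 1: r = r^2 * 10 mod 29 = 1^2 * 10 = 1*10 = 10
  bit 1 = 0: r = r^2 mod 29 = 10^2 = 13
  bit 2 = 1: r = r^2 * 10 mod 29 = 13^2 * 10 = 24*10 = 8
  bit 3 = 0: r = r^2 mod 29 = 8^2 = 6
  bit 4 = 0: r = r^2 mod 29 = 6^2 = 7
  -> A = 7
B = 10^4 mod 29  (bits of 4 = 100)
  bit 0 = 1: r = r^2 * 10 mod 29 = 1^2 * 10 = 1*10 = 10
  bit 1 = 0: r = r^2 mod 29 = 10^2 = 13
  bit 2 = 0: r = r^2 mod 29 = 13^2 = 24
  -> B = 24
s = B^a = 24^20 mod 29  (bits of 20 = 10100)
  bit 0 = 1: r = r^2 * 24 mod 29 = 1^2 * 24 = 1*24 = 24
  bit 1 = 0: r = r^2 mod 29 = 24^2 = 25
  bit 2 = 1: r = r^2 * 24 mod 29 = 25^2 * 24 = 16*24 = 7
  bit 3 = 0: r = r^2 mod 29 = 7^2 = 20
  bit 4 = 0: r = r^2 mod 29 = 20^2 = 23
  -> s = B^a = 23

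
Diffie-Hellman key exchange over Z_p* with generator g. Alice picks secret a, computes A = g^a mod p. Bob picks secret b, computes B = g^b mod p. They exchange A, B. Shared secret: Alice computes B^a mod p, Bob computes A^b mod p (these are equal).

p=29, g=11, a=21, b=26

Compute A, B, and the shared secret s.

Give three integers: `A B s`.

Answer: 17 6 28

Derivation:
A = 11^21 mod 29  (bits of 21 = 10101)
  bit 0 = 1: r = r^2 * 11 mod 29 = 1^2 * 11 = 1*11 = 11
  bit 1 = 0: r = r^2 mod 29 = 11^2 = 5
  bit 2 = 1: r = r^2 * 11 mod 29 = 5^2 * 11 = 25*11 = 14
  bit 3 = 0: r = r^2 mod 29 = 14^2 = 22
  bit 4 = 1: r = r^2 * 11 mod 29 = 22^2 * 11 = 20*11 = 17
  -> A = 17
B = 11^26 mod 29  (bits of 26 = 11010)
  bit 0 = 1: r = r^2 * 11 mod 29 = 1^2 * 11 = 1*11 = 11
  bit 1 = 1: r = r^2 * 11 mod 29 = 11^2 * 11 = 5*11 = 26
  bit 2 = 0: r = r^2 mod 29 = 26^2 = 9
  bit 3 = 1: r = r^2 * 11 mod 29 = 9^2 * 11 = 23*11 = 21
  bit 4 = 0: r = r^2 mod 29 = 21^2 = 6
  -> B = 6
s = B^a = 6^21 mod 29  (bits of 21 = 10101)
  bit 0 = 1: r = r^2 * 6 mod 29 = 1^2 * 6 = 1*6 = 6
  bit 1 = 0: r = r^2 mod 29 = 6^2 = 7
  bit 2 = 1: r = r^2 * 6 mod 29 = 7^2 * 6 = 20*6 = 4
  bit 3 = 0: r = r^2 mod 29 = 4^2 = 16
  bit 4 = 1: r = r^2 * 6 mod 29 = 16^2 * 6 = 24*6 = 28
  -> s = B^a = 28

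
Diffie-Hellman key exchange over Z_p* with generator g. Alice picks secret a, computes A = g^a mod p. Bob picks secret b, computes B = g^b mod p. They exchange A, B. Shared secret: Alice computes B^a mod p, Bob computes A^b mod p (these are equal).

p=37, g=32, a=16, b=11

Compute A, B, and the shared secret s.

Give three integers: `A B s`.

Answer: 34 35 9

Derivation:
A = 32^16 mod 37  (bits of 16 = 10000)
  bit 0 = 1: r = r^2 * 32 mod 37 = 1^2 * 32 = 1*32 = 32
  bit 1 = 0: r = r^2 mod 37 = 32^2 = 25
  bit 2 = 0: r = r^2 mod 37 = 25^2 = 33
  bit 3 = 0: r = r^2 mod 37 = 33^2 = 16
  bit 4 = 0: r = r^2 mod 37 = 16^2 = 34
  -> A = 34
B = 32^11 mod 37  (bits of 11 = 1011)
  bit 0 = 1: r = r^2 * 32 mod 37 = 1^2 * 32 = 1*32 = 32
  bit 1 = 0: r = r^2 mod 37 = 32^2 = 25
  bit 2 = 1: r = r^2 * 32 mod 37 = 25^2 * 32 = 33*32 = 20
  bit 3 = 1: r = r^2 * 32 mod 37 = 20^2 * 32 = 30*32 = 35
  -> B = 35
s = B^a = 35^16 mod 37  (bits of 16 = 10000)
  bit 0 = 1: r = r^2 * 35 mod 37 = 1^2 * 35 = 1*35 = 35
  bit 1 = 0: r = r^2 mod 37 = 35^2 = 4
  bit 2 = 0: r = r^2 mod 37 = 4^2 = 16
  bit 3 = 0: r = r^2 mod 37 = 16^2 = 34
  bit 4 = 0: r = r^2 mod 37 = 34^2 = 9
  -> s = B^a = 9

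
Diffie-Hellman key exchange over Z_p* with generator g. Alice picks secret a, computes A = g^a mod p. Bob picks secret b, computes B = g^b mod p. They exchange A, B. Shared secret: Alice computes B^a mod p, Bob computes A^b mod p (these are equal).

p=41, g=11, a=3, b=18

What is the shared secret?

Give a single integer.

Answer: 36

Derivation:
A = 11^3 mod 41  (bits of 3 = 11)
  bit 0 = 1: r = r^2 * 11 mod 41 = 1^2 * 11 = 1*11 = 11
  bit 1 = 1: r = r^2 * 11 mod 41 = 11^2 * 11 = 39*11 = 19
  -> A = 19
B = 11^18 mod 41  (bits of 18 = 10010)
  bit 0 = 1: r = r^2 * 11 mod 41 = 1^2 * 11 = 1*11 = 11
  bit 1 = 0: r = r^2 mod 41 = 11^2 = 39
  bit 2 = 0: r = r^2 mod 41 = 39^2 = 4
  bit 3 = 1: r = r^2 * 11 mod 41 = 4^2 * 11 = 16*11 = 12
  bit 4 = 0: r = r^2 mod 41 = 12^2 = 21
  -> B = 21
s = B^a = 21^3 mod 41  (bits of 3 = 11)
  bit 0 = 1: r = r^2 * 21 mod 41 = 1^2 * 21 = 1*21 = 21
  bit 1 = 1: r = r^2 * 21 mod 41 = 21^2 * 21 = 31*21 = 36
  -> s = B^a = 36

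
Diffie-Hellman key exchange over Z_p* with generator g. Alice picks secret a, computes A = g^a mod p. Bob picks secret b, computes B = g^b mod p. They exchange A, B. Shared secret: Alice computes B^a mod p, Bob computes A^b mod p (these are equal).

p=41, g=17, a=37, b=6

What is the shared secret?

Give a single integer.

A = 17^37 mod 41  (bits of 37 = 100101)
  bit 0 = 1: r = r^2 * 17 mod 41 = 1^2 * 17 = 1*17 = 17
  bit 1 = 0: r = r^2 mod 41 = 17^2 = 2
  bit 2 = 0: r = r^2 mod 41 = 2^2 = 4
  bit 3 = 1: r = r^2 * 17 mod 41 = 4^2 * 17 = 16*17 = 26
  bit 4 = 0: r = r^2 mod 41 = 26^2 = 20
  bit 5 = 1: r = r^2 * 17 mod 41 = 20^2 * 17 = 31*17 = 35
  -> A = 35
B = 17^6 mod 41  (bits of 6 = 110)
  bit 0 = 1: r = r^2 * 17 mod 41 = 1^2 * 17 = 1*17 = 17
  bit 1 = 1: r = r^2 * 17 mod 41 = 17^2 * 17 = 2*17 = 34
  bit 2 = 0: r = r^2 mod 41 = 34^2 = 8
  -> B = 8
s = B^a = 8^37 mod 41  (bits of 37 = 100101)
  bit 0 = 1: r = r^2 * 8 mod 41 = 1^2 * 8 = 1*8 = 8
  bit 1 = 0: r = r^2 mod 41 = 8^2 = 23
  bit 2 = 0: r = r^2 mod 41 = 23^2 = 37
  bit 3 = 1: r = r^2 * 8 mod 41 = 37^2 * 8 = 16*8 = 5
  bit 4 = 0: r = r^2 mod 41 = 5^2 = 25
  bit 5 = 1: r = r^2 * 8 mod 41 = 25^2 * 8 = 10*8 = 39
  -> s = B^a = 39

Answer: 39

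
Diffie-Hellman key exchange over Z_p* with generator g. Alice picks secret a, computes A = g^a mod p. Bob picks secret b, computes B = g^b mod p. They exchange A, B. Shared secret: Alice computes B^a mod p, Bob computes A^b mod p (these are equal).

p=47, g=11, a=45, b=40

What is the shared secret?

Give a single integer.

A = 11^45 mod 47  (bits of 45 = 101101)
  bit 0 = 1: r = r^2 * 11 mod 47 = 1^2 * 11 = 1*11 = 11
  bit 1 = 0: r = r^2 mod 47 = 11^2 = 27
  bit 2 = 1: r = r^2 * 11 mod 47 = 27^2 * 11 = 24*11 = 29
  bit 3 = 1: r = r^2 * 11 mod 47 = 29^2 * 11 = 42*11 = 39
  bit 4 = 0: r = r^2 mod 47 = 39^2 = 17
  bit 5 = 1: r = r^2 * 11 mod 47 = 17^2 * 11 = 7*11 = 30
  -> A = 30
B = 11^40 mod 47  (bits of 40 = 101000)
  bit 0 = 1: r = r^2 * 11 mod 47 = 1^2 * 11 = 1*11 = 11
  bit 1 = 0: r = r^2 mod 47 = 11^2 = 27
  bit 2 = 1: r = r^2 * 11 mod 47 = 27^2 * 11 = 24*11 = 29
  bit 3 = 0: r = r^2 mod 47 = 29^2 = 42
  bit 4 = 0: r = r^2 mod 47 = 42^2 = 25
  bit 5 = 0: r = r^2 mod 47 = 25^2 = 14
  -> B = 14
s = B^a = 14^45 mod 47  (bits of 45 = 101101)
  bit 0 = 1: r = r^2 * 14 mod 47 = 1^2 * 14 = 1*14 = 14
  bit 1 = 0: r = r^2 mod 47 = 14^2 = 8
  bit 2 = 1: r = r^2 * 14 mod 47 = 8^2 * 14 = 17*14 = 3
  bit 3 = 1: r = r^2 * 14 mod 47 = 3^2 * 14 = 9*14 = 32
  bit 4 = 0: r = r^2 mod 47 = 32^2 = 37
  bit 5 = 1: r = r^2 * 14 mod 47 = 37^2 * 14 = 6*14 = 37
  -> s = B^a = 37

Answer: 37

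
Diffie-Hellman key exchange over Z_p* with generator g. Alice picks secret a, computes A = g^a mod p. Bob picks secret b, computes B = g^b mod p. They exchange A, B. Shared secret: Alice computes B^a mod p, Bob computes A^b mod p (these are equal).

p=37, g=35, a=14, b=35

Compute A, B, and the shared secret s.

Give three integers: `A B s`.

Answer: 30 18 21

Derivation:
A = 35^14 mod 37  (bits of 14 = 1110)
  bit 0 = 1: r = r^2 * 35 mod 37 = 1^2 * 35 = 1*35 = 35
  bit 1 = 1: r = r^2 * 35 mod 37 = 35^2 * 35 = 4*35 = 29
  bit 2 = 1: r = r^2 * 35 mod 37 = 29^2 * 35 = 27*35 = 20
  bit 3 = 0: r = r^2 mod 37 = 20^2 = 30
  -> A = 30
B = 35^35 mod 37  (bits of 35 = 100011)
  bit 0 = 1: r = r^2 * 35 mod 37 = 1^2 * 35 = 1*35 = 35
  bit 1 = 0: r = r^2 mod 37 = 35^2 = 4
  bit 2 = 0: r = r^2 mod 37 = 4^2 = 16
  bit 3 = 0: r = r^2 mod 37 = 16^2 = 34
  bit 4 = 1: r = r^2 * 35 mod 37 = 34^2 * 35 = 9*35 = 19
  bit 5 = 1: r = r^2 * 35 mod 37 = 19^2 * 35 = 28*35 = 18
  -> B = 18
s = B^a = 18^14 mod 37  (bits of 14 = 1110)
  bit 0 = 1: r = r^2 * 18 mod 37 = 1^2 * 18 = 1*18 = 18
  bit 1 = 1: r = r^2 * 18 mod 37 = 18^2 * 18 = 28*18 = 23
  bit 2 = 1: r = r^2 * 18 mod 37 = 23^2 * 18 = 11*18 = 13
  bit 3 = 0: r = r^2 mod 37 = 13^2 = 21
  -> s = B^a = 21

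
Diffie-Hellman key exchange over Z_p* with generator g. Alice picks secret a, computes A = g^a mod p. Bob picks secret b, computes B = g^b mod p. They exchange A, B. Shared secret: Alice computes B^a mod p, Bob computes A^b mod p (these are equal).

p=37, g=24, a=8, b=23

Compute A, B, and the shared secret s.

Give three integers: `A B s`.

A = 24^8 mod 37  (bits of 8 = 1000)
  bit 0 = 1: r = r^2 * 24 mod 37 = 1^2 * 24 = 1*24 = 24
  bit 1 = 0: r = r^2 mod 37 = 24^2 = 21
  bit 2 = 0: r = r^2 mod 37 = 21^2 = 34
  bit 3 = 0: r = r^2 mod 37 = 34^2 = 9
  -> A = 9
B = 24^23 mod 37  (bits of 23 = 10111)
  bit 0 = 1: r = r^2 * 24 mod 37 = 1^2 * 24 = 1*24 = 24
  bit 1 = 0: r = r^2 mod 37 = 24^2 = 21
  bit 2 = 1: r = r^2 * 24 mod 37 = 21^2 * 24 = 34*24 = 2
  bit 3 = 1: r = r^2 * 24 mod 37 = 2^2 * 24 = 4*24 = 22
  bit 4 = 1: r = r^2 * 24 mod 37 = 22^2 * 24 = 3*24 = 35
  -> B = 35
s = B^a = 35^8 mod 37  (bits of 8 = 1000)
  bit 0 = 1: r = r^2 * 35 mod 37 = 1^2 * 35 = 1*35 = 35
  bit 1 = 0: r = r^2 mod 37 = 35^2 = 4
  bit 2 = 0: r = r^2 mod 37 = 4^2 = 16
  bit 3 = 0: r = r^2 mod 37 = 16^2 = 34
  -> s = B^a = 34

Answer: 9 35 34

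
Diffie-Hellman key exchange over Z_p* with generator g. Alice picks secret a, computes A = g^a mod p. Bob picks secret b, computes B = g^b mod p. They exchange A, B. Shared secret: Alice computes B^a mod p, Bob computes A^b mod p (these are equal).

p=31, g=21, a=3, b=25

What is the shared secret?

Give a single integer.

A = 21^3 mod 31  (bits of 3 = 11)
  bit 0 = 1: r = r^2 * 21 mod 31 = 1^2 * 21 = 1*21 = 21
  bit 1 = 1: r = r^2 * 21 mod 31 = 21^2 * 21 = 7*21 = 23
  -> A = 23
B = 21^25 mod 31  (bits of 25 = 11001)
  bit 0 = 1: r = r^2 * 21 mod 31 = 1^2 * 21 = 1*21 = 21
  bit 1 = 1: r = r^2 * 21 mod 31 = 21^2 * 21 = 7*21 = 23
  bit 2 = 0: r = r^2 mod 31 = 23^2 = 2
  bit 3 = 0: r = r^2 mod 31 = 2^2 = 4
  bit 4 = 1: r = r^2 * 21 mod 31 = 4^2 * 21 = 16*21 = 26
  -> B = 26
s = B^a = 26^3 mod 31  (bits of 3 = 11)
  bit 0 = 1: r = r^2 * 26 mod 31 = 1^2 * 26 = 1*26 = 26
  bit 1 = 1: r = r^2 * 26 mod 31 = 26^2 * 26 = 25*26 = 30
  -> s = B^a = 30

Answer: 30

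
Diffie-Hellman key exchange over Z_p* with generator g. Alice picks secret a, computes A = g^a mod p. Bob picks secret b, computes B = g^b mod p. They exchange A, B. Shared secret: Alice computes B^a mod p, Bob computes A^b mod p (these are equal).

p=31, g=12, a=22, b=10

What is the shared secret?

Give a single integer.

Answer: 25

Derivation:
A = 12^22 mod 31  (bits of 22 = 10110)
  bit 0 = 1: r = r^2 * 12 mod 31 = 1^2 * 12 = 1*12 = 12
  bit 1 = 0: r = r^2 mod 31 = 12^2 = 20
  bit 2 = 1: r = r^2 * 12 mod 31 = 20^2 * 12 = 28*12 = 26
  bit 3 = 1: r = r^2 * 12 mod 31 = 26^2 * 12 = 25*12 = 21
  bit 4 = 0: r = r^2 mod 31 = 21^2 = 7
  -> A = 7
B = 12^10 mod 31  (bits of 10 = 1010)
  bit 0 = 1: r = r^2 * 12 mod 31 = 1^2 * 12 = 1*12 = 12
  bit 1 = 0: r = r^2 mod 31 = 12^2 = 20
  bit 2 = 1: r = r^2 * 12 mod 31 = 20^2 * 12 = 28*12 = 26
  bit 3 = 0: r = r^2 mod 31 = 26^2 = 25
  -> B = 25
s = B^a = 25^22 mod 31  (bits of 22 = 10110)
  bit 0 = 1: r = r^2 * 25 mod 31 = 1^2 * 25 = 1*25 = 25
  bit 1 = 0: r = r^2 mod 31 = 25^2 = 5
  bit 2 = 1: r = r^2 * 25 mod 31 = 5^2 * 25 = 25*25 = 5
  bit 3 = 1: r = r^2 * 25 mod 31 = 5^2 * 25 = 25*25 = 5
  bit 4 = 0: r = r^2 mod 31 = 5^2 = 25
  -> s = B^a = 25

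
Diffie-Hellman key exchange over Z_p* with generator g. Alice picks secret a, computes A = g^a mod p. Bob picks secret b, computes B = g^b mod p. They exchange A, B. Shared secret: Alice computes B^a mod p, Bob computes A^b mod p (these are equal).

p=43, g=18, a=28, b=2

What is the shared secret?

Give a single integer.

A = 18^28 mod 43  (bits of 28 = 11100)
  bit 0 = 1: r = r^2 * 18 mod 43 = 1^2 * 18 = 1*18 = 18
  bit 1 = 1: r = r^2 * 18 mod 43 = 18^2 * 18 = 23*18 = 27
  bit 2 = 1: r = r^2 * 18 mod 43 = 27^2 * 18 = 41*18 = 7
  bit 3 = 0: r = r^2 mod 43 = 7^2 = 6
  bit 4 = 0: r = r^2 mod 43 = 6^2 = 36
  -> A = 36
B = 18^2 mod 43  (bits of 2 = 10)
  bit 0 = 1: r = r^2 * 18 mod 43 = 1^2 * 18 = 1*18 = 18
  bit 1 = 0: r = r^2 mod 43 = 18^2 = 23
  -> B = 23
s = B^a = 23^28 mod 43  (bits of 28 = 11100)
  bit 0 = 1: r = r^2 * 23 mod 43 = 1^2 * 23 = 1*23 = 23
  bit 1 = 1: r = r^2 * 23 mod 43 = 23^2 * 23 = 13*23 = 41
  bit 2 = 1: r = r^2 * 23 mod 43 = 41^2 * 23 = 4*23 = 6
  bit 3 = 0: r = r^2 mod 43 = 6^2 = 36
  bit 4 = 0: r = r^2 mod 43 = 36^2 = 6
  -> s = B^a = 6

Answer: 6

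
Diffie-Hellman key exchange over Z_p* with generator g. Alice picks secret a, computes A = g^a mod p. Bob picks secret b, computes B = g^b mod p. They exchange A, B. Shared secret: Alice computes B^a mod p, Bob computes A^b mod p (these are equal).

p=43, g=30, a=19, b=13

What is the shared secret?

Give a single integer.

Answer: 18

Derivation:
A = 30^19 mod 43  (bits of 19 = 10011)
  bit 0 = 1: r = r^2 * 30 mod 43 = 1^2 * 30 = 1*30 = 30
  bit 1 = 0: r = r^2 mod 43 = 30^2 = 40
  bit 2 = 0: r = r^2 mod 43 = 40^2 = 9
  bit 3 = 1: r = r^2 * 30 mod 43 = 9^2 * 30 = 38*30 = 22
  bit 4 = 1: r = r^2 * 30 mod 43 = 22^2 * 30 = 11*30 = 29
  -> A = 29
B = 30^13 mod 43  (bits of 13 = 1101)
  bit 0 = 1: r = r^2 * 30 mod 43 = 1^2 * 30 = 1*30 = 30
  bit 1 = 1: r = r^2 * 30 mod 43 = 30^2 * 30 = 40*30 = 39
  bit 2 = 0: r = r^2 mod 43 = 39^2 = 16
  bit 3 = 1: r = r^2 * 30 mod 43 = 16^2 * 30 = 41*30 = 26
  -> B = 26
s = B^a = 26^19 mod 43  (bits of 19 = 10011)
  bit 0 = 1: r = r^2 * 26 mod 43 = 1^2 * 26 = 1*26 = 26
  bit 1 = 0: r = r^2 mod 43 = 26^2 = 31
  bit 2 = 0: r = r^2 mod 43 = 31^2 = 15
  bit 3 = 1: r = r^2 * 26 mod 43 = 15^2 * 26 = 10*26 = 2
  bit 4 = 1: r = r^2 * 26 mod 43 = 2^2 * 26 = 4*26 = 18
  -> s = B^a = 18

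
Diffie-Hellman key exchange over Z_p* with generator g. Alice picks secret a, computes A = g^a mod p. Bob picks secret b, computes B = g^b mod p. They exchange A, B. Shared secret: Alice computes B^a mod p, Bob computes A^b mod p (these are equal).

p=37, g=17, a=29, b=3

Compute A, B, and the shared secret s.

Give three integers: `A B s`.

Answer: 5 29 14

Derivation:
A = 17^29 mod 37  (bits of 29 = 11101)
  bit 0 = 1: r = r^2 * 17 mod 37 = 1^2 * 17 = 1*17 = 17
  bit 1 = 1: r = r^2 * 17 mod 37 = 17^2 * 17 = 30*17 = 29
  bit 2 = 1: r = r^2 * 17 mod 37 = 29^2 * 17 = 27*17 = 15
  bit 3 = 0: r = r^2 mod 37 = 15^2 = 3
  bit 4 = 1: r = r^2 * 17 mod 37 = 3^2 * 17 = 9*17 = 5
  -> A = 5
B = 17^3 mod 37  (bits of 3 = 11)
  bit 0 = 1: r = r^2 * 17 mod 37 = 1^2 * 17 = 1*17 = 17
  bit 1 = 1: r = r^2 * 17 mod 37 = 17^2 * 17 = 30*17 = 29
  -> B = 29
s = B^a = 29^29 mod 37  (bits of 29 = 11101)
  bit 0 = 1: r = r^2 * 29 mod 37 = 1^2 * 29 = 1*29 = 29
  bit 1 = 1: r = r^2 * 29 mod 37 = 29^2 * 29 = 27*29 = 6
  bit 2 = 1: r = r^2 * 29 mod 37 = 6^2 * 29 = 36*29 = 8
  bit 3 = 0: r = r^2 mod 37 = 8^2 = 27
  bit 4 = 1: r = r^2 * 29 mod 37 = 27^2 * 29 = 26*29 = 14
  -> s = B^a = 14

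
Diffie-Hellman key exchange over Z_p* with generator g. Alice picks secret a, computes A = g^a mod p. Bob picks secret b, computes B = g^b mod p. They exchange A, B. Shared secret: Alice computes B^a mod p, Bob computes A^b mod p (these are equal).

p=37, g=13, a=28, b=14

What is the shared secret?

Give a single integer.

Answer: 12

Derivation:
A = 13^28 mod 37  (bits of 28 = 11100)
  bit 0 = 1: r = r^2 * 13 mod 37 = 1^2 * 13 = 1*13 = 13
  bit 1 = 1: r = r^2 * 13 mod 37 = 13^2 * 13 = 21*13 = 14
  bit 2 = 1: r = r^2 * 13 mod 37 = 14^2 * 13 = 11*13 = 32
  bit 3 = 0: r = r^2 mod 37 = 32^2 = 25
  bit 4 = 0: r = r^2 mod 37 = 25^2 = 33
  -> A = 33
B = 13^14 mod 37  (bits of 14 = 1110)
  bit 0 = 1: r = r^2 * 13 mod 37 = 1^2 * 13 = 1*13 = 13
  bit 1 = 1: r = r^2 * 13 mod 37 = 13^2 * 13 = 21*13 = 14
  bit 2 = 1: r = r^2 * 13 mod 37 = 14^2 * 13 = 11*13 = 32
  bit 3 = 0: r = r^2 mod 37 = 32^2 = 25
  -> B = 25
s = B^a = 25^28 mod 37  (bits of 28 = 11100)
  bit 0 = 1: r = r^2 * 25 mod 37 = 1^2 * 25 = 1*25 = 25
  bit 1 = 1: r = r^2 * 25 mod 37 = 25^2 * 25 = 33*25 = 11
  bit 2 = 1: r = r^2 * 25 mod 37 = 11^2 * 25 = 10*25 = 28
  bit 3 = 0: r = r^2 mod 37 = 28^2 = 7
  bit 4 = 0: r = r^2 mod 37 = 7^2 = 12
  -> s = B^a = 12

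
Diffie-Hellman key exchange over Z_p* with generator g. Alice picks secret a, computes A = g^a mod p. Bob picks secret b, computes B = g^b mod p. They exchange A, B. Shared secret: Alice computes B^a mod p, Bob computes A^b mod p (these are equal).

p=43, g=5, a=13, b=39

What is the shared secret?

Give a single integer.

Answer: 39

Derivation:
A = 5^13 mod 43  (bits of 13 = 1101)
  bit 0 = 1: r = r^2 * 5 mod 43 = 1^2 * 5 = 1*5 = 5
  bit 1 = 1: r = r^2 * 5 mod 43 = 5^2 * 5 = 25*5 = 39
  bit 2 = 0: r = r^2 mod 43 = 39^2 = 16
  bit 3 = 1: r = r^2 * 5 mod 43 = 16^2 * 5 = 41*5 = 33
  -> A = 33
B = 5^39 mod 43  (bits of 39 = 100111)
  bit 0 = 1: r = r^2 * 5 mod 43 = 1^2 * 5 = 1*5 = 5
  bit 1 = 0: r = r^2 mod 43 = 5^2 = 25
  bit 2 = 0: r = r^2 mod 43 = 25^2 = 23
  bit 3 = 1: r = r^2 * 5 mod 43 = 23^2 * 5 = 13*5 = 22
  bit 4 = 1: r = r^2 * 5 mod 43 = 22^2 * 5 = 11*5 = 12
  bit 5 = 1: r = r^2 * 5 mod 43 = 12^2 * 5 = 15*5 = 32
  -> B = 32
s = B^a = 32^13 mod 43  (bits of 13 = 1101)
  bit 0 = 1: r = r^2 * 32 mod 43 = 1^2 * 32 = 1*32 = 32
  bit 1 = 1: r = r^2 * 32 mod 43 = 32^2 * 32 = 35*32 = 2
  bit 2 = 0: r = r^2 mod 43 = 2^2 = 4
  bit 3 = 1: r = r^2 * 32 mod 43 = 4^2 * 32 = 16*32 = 39
  -> s = B^a = 39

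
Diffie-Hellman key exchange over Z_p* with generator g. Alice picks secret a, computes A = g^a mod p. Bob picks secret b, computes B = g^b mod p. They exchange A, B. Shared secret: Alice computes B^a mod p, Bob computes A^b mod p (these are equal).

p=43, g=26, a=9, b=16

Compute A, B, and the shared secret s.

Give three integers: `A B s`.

Answer: 2 14 4

Derivation:
A = 26^9 mod 43  (bits of 9 = 1001)
  bit 0 = 1: r = r^2 * 26 mod 43 = 1^2 * 26 = 1*26 = 26
  bit 1 = 0: r = r^2 mod 43 = 26^2 = 31
  bit 2 = 0: r = r^2 mod 43 = 31^2 = 15
  bit 3 = 1: r = r^2 * 26 mod 43 = 15^2 * 26 = 10*26 = 2
  -> A = 2
B = 26^16 mod 43  (bits of 16 = 10000)
  bit 0 = 1: r = r^2 * 26 mod 43 = 1^2 * 26 = 1*26 = 26
  bit 1 = 0: r = r^2 mod 43 = 26^2 = 31
  bit 2 = 0: r = r^2 mod 43 = 31^2 = 15
  bit 3 = 0: r = r^2 mod 43 = 15^2 = 10
  bit 4 = 0: r = r^2 mod 43 = 10^2 = 14
  -> B = 14
s = B^a = 14^9 mod 43  (bits of 9 = 1001)
  bit 0 = 1: r = r^2 * 14 mod 43 = 1^2 * 14 = 1*14 = 14
  bit 1 = 0: r = r^2 mod 43 = 14^2 = 24
  bit 2 = 0: r = r^2 mod 43 = 24^2 = 17
  bit 3 = 1: r = r^2 * 14 mod 43 = 17^2 * 14 = 31*14 = 4
  -> s = B^a = 4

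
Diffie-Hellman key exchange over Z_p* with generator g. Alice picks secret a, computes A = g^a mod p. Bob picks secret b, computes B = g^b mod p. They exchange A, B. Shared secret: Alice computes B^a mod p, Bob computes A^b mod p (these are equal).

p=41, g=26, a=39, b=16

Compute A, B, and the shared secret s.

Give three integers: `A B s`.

A = 26^39 mod 41  (bits of 39 = 100111)
  bit 0 = 1: r = r^2 * 26 mod 41 = 1^2 * 26 = 1*26 = 26
  bit 1 = 0: r = r^2 mod 41 = 26^2 = 20
  bit 2 = 0: r = r^2 mod 41 = 20^2 = 31
  bit 3 = 1: r = r^2 * 26 mod 41 = 31^2 * 26 = 18*26 = 17
  bit 4 = 1: r = r^2 * 26 mod 41 = 17^2 * 26 = 2*26 = 11
  bit 5 = 1: r = r^2 * 26 mod 41 = 11^2 * 26 = 39*26 = 30
  -> A = 30
B = 26^16 mod 41  (bits of 16 = 10000)
  bit 0 = 1: r = r^2 * 26 mod 41 = 1^2 * 26 = 1*26 = 26
  bit 1 = 0: r = r^2 mod 41 = 26^2 = 20
  bit 2 = 0: r = r^2 mod 41 = 20^2 = 31
  bit 3 = 0: r = r^2 mod 41 = 31^2 = 18
  bit 4 = 0: r = r^2 mod 41 = 18^2 = 37
  -> B = 37
s = B^a = 37^39 mod 41  (bits of 39 = 100111)
  bit 0 = 1: r = r^2 * 37 mod 41 = 1^2 * 37 = 1*37 = 37
  bit 1 = 0: r = r^2 mod 41 = 37^2 = 16
  bit 2 = 0: r = r^2 mod 41 = 16^2 = 10
  bit 3 = 1: r = r^2 * 37 mod 41 = 10^2 * 37 = 18*37 = 10
  bit 4 = 1: r = r^2 * 37 mod 41 = 10^2 * 37 = 18*37 = 10
  bit 5 = 1: r = r^2 * 37 mod 41 = 10^2 * 37 = 18*37 = 10
  -> s = B^a = 10

Answer: 30 37 10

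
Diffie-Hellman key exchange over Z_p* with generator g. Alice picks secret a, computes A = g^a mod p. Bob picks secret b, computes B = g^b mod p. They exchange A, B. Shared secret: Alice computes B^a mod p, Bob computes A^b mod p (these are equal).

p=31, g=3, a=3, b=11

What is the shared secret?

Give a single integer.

Answer: 27

Derivation:
A = 3^3 mod 31  (bits of 3 = 11)
  bit 0 = 1: r = r^2 * 3 mod 31 = 1^2 * 3 = 1*3 = 3
  bit 1 = 1: r = r^2 * 3 mod 31 = 3^2 * 3 = 9*3 = 27
  -> A = 27
B = 3^11 mod 31  (bits of 11 = 1011)
  bit 0 = 1: r = r^2 * 3 mod 31 = 1^2 * 3 = 1*3 = 3
  bit 1 = 0: r = r^2 mod 31 = 3^2 = 9
  bit 2 = 1: r = r^2 * 3 mod 31 = 9^2 * 3 = 19*3 = 26
  bit 3 = 1: r = r^2 * 3 mod 31 = 26^2 * 3 = 25*3 = 13
  -> B = 13
s = B^a = 13^3 mod 31  (bits of 3 = 11)
  bit 0 = 1: r = r^2 * 13 mod 31 = 1^2 * 13 = 1*13 = 13
  bit 1 = 1: r = r^2 * 13 mod 31 = 13^2 * 13 = 14*13 = 27
  -> s = B^a = 27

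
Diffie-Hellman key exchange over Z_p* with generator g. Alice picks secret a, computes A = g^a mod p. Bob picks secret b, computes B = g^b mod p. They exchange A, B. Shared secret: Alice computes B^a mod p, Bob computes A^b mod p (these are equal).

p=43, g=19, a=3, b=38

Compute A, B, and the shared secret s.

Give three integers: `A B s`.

A = 19^3 mod 43  (bits of 3 = 11)
  bit 0 = 1: r = r^2 * 19 mod 43 = 1^2 * 19 = 1*19 = 19
  bit 1 = 1: r = r^2 * 19 mod 43 = 19^2 * 19 = 17*19 = 22
  -> A = 22
B = 19^38 mod 43  (bits of 38 = 100110)
  bit 0 = 1: r = r^2 * 19 mod 43 = 1^2 * 19 = 1*19 = 19
  bit 1 = 0: r = r^2 mod 43 = 19^2 = 17
  bit 2 = 0: r = r^2 mod 43 = 17^2 = 31
  bit 3 = 1: r = r^2 * 19 mod 43 = 31^2 * 19 = 15*19 = 27
  bit 4 = 1: r = r^2 * 19 mod 43 = 27^2 * 19 = 41*19 = 5
  bit 5 = 0: r = r^2 mod 43 = 5^2 = 25
  -> B = 25
s = B^a = 25^3 mod 43  (bits of 3 = 11)
  bit 0 = 1: r = r^2 * 25 mod 43 = 1^2 * 25 = 1*25 = 25
  bit 1 = 1: r = r^2 * 25 mod 43 = 25^2 * 25 = 23*25 = 16
  -> s = B^a = 16

Answer: 22 25 16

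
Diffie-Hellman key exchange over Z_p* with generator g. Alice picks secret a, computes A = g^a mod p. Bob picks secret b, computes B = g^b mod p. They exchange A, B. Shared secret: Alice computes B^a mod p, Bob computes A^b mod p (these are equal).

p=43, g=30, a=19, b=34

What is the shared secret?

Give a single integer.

Answer: 25

Derivation:
A = 30^19 mod 43  (bits of 19 = 10011)
  bit 0 = 1: r = r^2 * 30 mod 43 = 1^2 * 30 = 1*30 = 30
  bit 1 = 0: r = r^2 mod 43 = 30^2 = 40
  bit 2 = 0: r = r^2 mod 43 = 40^2 = 9
  bit 3 = 1: r = r^2 * 30 mod 43 = 9^2 * 30 = 38*30 = 22
  bit 4 = 1: r = r^2 * 30 mod 43 = 22^2 * 30 = 11*30 = 29
  -> A = 29
B = 30^34 mod 43  (bits of 34 = 100010)
  bit 0 = 1: r = r^2 * 30 mod 43 = 1^2 * 30 = 1*30 = 30
  bit 1 = 0: r = r^2 mod 43 = 30^2 = 40
  bit 2 = 0: r = r^2 mod 43 = 40^2 = 9
  bit 3 = 0: r = r^2 mod 43 = 9^2 = 38
  bit 4 = 1: r = r^2 * 30 mod 43 = 38^2 * 30 = 25*30 = 19
  bit 5 = 0: r = r^2 mod 43 = 19^2 = 17
  -> B = 17
s = B^a = 17^19 mod 43  (bits of 19 = 10011)
  bit 0 = 1: r = r^2 * 17 mod 43 = 1^2 * 17 = 1*17 = 17
  bit 1 = 0: r = r^2 mod 43 = 17^2 = 31
  bit 2 = 0: r = r^2 mod 43 = 31^2 = 15
  bit 3 = 1: r = r^2 * 17 mod 43 = 15^2 * 17 = 10*17 = 41
  bit 4 = 1: r = r^2 * 17 mod 43 = 41^2 * 17 = 4*17 = 25
  -> s = B^a = 25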